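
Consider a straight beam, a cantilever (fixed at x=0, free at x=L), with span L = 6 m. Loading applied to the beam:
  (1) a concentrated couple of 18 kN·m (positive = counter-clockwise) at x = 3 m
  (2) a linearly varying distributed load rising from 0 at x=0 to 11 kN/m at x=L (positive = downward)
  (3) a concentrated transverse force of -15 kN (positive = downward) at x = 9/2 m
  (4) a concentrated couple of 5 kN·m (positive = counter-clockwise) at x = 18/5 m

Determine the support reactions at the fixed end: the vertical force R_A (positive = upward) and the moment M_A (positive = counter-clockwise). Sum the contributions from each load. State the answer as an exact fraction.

R_A = 18 kN, M_A = 83/2 kN·m

Load 1 — applied couple M₀=18 kN·m at a=3 m (b=L-a=3):
  R_A = 0 kN
  M_A = -M₀ = -18 kN·m
Load 2 — triangular load w₀=11 kN/m (0→w₀ over full span):
  R_A = w₀L/2 = 11·6/2 = 33 kN
  M_A = w₀L²/3 = 11·6²/3 = 132 kN·m
Load 3 — point force P=-15 kN at a=9/2 m (b=L-a=3/2):
  R_A = P = (-15) = -15 kN
  M_A = Pa = (-15)·(9/2) = -135/2 kN·m
Load 4 — applied couple M₀=5 kN·m at a=18/5 m (b=L-a=12/5):
  R_A = 0 kN
  M_A = -M₀ = -5 kN·m
Superposition: R_A = 18 kN, M_A = 83/2 kN·m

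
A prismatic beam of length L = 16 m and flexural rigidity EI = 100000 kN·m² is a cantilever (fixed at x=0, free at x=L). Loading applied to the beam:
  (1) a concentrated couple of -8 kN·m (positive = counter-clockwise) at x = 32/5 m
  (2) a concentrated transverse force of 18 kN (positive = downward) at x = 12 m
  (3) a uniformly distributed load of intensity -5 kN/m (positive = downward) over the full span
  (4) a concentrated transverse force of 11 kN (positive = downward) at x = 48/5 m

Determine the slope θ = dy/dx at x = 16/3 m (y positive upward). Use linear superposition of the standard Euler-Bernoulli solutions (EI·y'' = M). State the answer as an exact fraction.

θ(16/3) = 13372/1265625 rad

Load 1 — applied couple M₀=-8 kN·m at a=32/5 m (b=L-a=48/5):
  θ_1 = M₀x/EI  [x≤a] = (-8)·(16/3)/100000 = -4/9375 rad
Load 2 — point force P=18 kN at a=12 m (b=L-a=4):
  θ_2 = -Px(2a-x)/(2EI)  [x≤a] = -18·(16/3)·(2·12-(16/3))/(2·100000) = -28/3125 rad
Load 3 — uniform load w=-5 kN/m over full span:
  θ_3 = -wx(x²-3Lx+3L²)/(6EI) = -(-5)·(16/3)·((16/3)²-3·16·(16/3)+3·16²)/(6·100000) = 1216/50625 rad
Load 4 — point force P=11 kN at a=48/5 m (b=L-a=32/5):
  θ_4 = -Px(2a-x)/(2EI)  [x≤a] = -11·(16/3)·(2·(48/5)-(16/3))/(2·100000) = -572/140625 rad
Superposition: θ = Σ θ_i = 13372/1265625 rad ≈ 0.010566 rad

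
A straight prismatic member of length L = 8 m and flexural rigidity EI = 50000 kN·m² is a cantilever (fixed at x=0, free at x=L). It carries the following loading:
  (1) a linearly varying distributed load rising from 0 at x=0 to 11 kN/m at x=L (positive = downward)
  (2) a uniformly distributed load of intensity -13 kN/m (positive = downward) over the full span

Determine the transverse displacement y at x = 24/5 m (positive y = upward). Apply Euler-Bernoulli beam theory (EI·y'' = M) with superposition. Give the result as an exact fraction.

y(24/5) = 1212288/48828125 m

Load 1 — triangular load w₀=11 kN/m (0→w₀ over full span):
  y_1 = (w₀Lx³/12-w₀L²x²/6-w₀x⁵/(120L))/EI = (11·8·(24/5)³/12-11·8²·(24/5)²/6-11·(24/5)⁵/(120·8))/50000 = -1876512/48828125 m
Load 2 — uniform load w=-13 kN/m over full span:
  y_2 = -wx²(x²-4Lx+6L²)/(24EI) = -(-13)·(24/5)²·((24/5)²-4·8·(24/5)+6·8²)/(24·50000) = 123552/1953125 m
Superposition: y = Σ y_i = 1212288/48828125 m ≈ 0.024828 m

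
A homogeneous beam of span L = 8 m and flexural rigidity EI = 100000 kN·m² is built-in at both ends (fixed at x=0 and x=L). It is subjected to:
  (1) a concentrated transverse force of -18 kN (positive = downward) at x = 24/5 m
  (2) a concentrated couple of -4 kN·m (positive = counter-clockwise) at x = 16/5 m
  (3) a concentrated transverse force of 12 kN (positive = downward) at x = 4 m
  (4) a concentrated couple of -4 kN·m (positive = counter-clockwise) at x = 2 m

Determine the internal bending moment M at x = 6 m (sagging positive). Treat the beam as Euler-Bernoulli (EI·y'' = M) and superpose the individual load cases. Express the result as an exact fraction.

Load 1 — point force P=-18 kN at a=24/5 m (b=L-a=16/5):
  M_1 = Pa²(a+3b)(L-x)/L³ - Pa²b/L²  [x>a] = (-18)·(24/5)²·((24/5)+3·(16/5))·(8-6)/8³ - (-18)·(24/5)²·(16/5)/8² = -324/125 kN·m
Load 2 — applied couple M₀=-4 kN·m at a=16/5 m (b=L-a=24/5):
  M_2 = R_Ax - M_A - M₀  [x>a] with R_A=-18/25, M_A=-12/25 = (-18/25)·6 - (-12/25) - (-4) = 4/25 kN·m
Load 3 — point force P=12 kN at a=4 m (b=L-a=4):
  M_3 = Pa²(a+3b)(L-x)/L³ - Pa²b/L²  [x>a] = 12·4²·(4+3·4)·(8-6)/8³ - 12·4²·4/8² = 0 kN·m
Load 4 — applied couple M₀=-4 kN·m at a=2 m (b=L-a=6):
  M_4 = R_Ax - M_A - M₀  [x>a] with R_A=-9/16, M_A=3/4 = (-9/16)·6 - (3/4) - (-4) = -1/8 kN·m
Superposition: M = Σ M_i = -2557/1000 kN·m ≈ -2.557000 kN·m

M(6) = -2557/1000 kN·m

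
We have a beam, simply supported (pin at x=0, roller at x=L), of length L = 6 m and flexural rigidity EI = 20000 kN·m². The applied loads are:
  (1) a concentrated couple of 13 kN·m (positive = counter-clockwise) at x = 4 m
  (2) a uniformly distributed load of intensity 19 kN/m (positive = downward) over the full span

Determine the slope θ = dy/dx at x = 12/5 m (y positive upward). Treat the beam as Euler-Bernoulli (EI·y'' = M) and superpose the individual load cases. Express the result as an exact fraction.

θ(12/5) = -19891/7500000 rad

Load 1 — applied couple M₀=13 kN·m at a=4 m (b=L-a=2):
  θ_1 = (M₀x²/(2L)+C₁)/EI  [x≤a] with C₁=M₀(3b²-L²)/(6L)=-26/3 = (13·(12/5)²/(2·6)+(-26/3))/20000 = -91/750000 rad
Load 2 — uniform load w=19 kN/m over full span:
  θ_2 = -w(L³-6Lx²+4x³)/(24EI) = -19·(6³-6·6·(12/5)²+4·(12/5)³)/(24·20000) = -6327/2500000 rad
Superposition: θ = Σ θ_i = -19891/7500000 rad ≈ -0.002652 rad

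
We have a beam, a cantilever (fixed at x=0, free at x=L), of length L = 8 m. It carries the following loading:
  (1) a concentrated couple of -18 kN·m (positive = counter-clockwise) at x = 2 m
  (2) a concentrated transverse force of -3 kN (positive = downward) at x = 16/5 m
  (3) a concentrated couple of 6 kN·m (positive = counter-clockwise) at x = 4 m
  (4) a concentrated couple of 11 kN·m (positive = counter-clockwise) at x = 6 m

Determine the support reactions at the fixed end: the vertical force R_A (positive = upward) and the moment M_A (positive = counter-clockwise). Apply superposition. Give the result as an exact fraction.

R_A = -3 kN, M_A = -43/5 kN·m

Load 1 — applied couple M₀=-18 kN·m at a=2 m (b=L-a=6):
  R_A = 0 kN
  M_A = -M₀ = -(-18) = 18 kN·m
Load 2 — point force P=-3 kN at a=16/5 m (b=L-a=24/5):
  R_A = P = (-3) = -3 kN
  M_A = Pa = (-3)·(16/5) = -48/5 kN·m
Load 3 — applied couple M₀=6 kN·m at a=4 m (b=L-a=4):
  R_A = 0 kN
  M_A = -M₀ = -6 kN·m
Load 4 — applied couple M₀=11 kN·m at a=6 m (b=L-a=2):
  R_A = 0 kN
  M_A = -M₀ = -11 kN·m
Superposition: R_A = -3 kN, M_A = -43/5 kN·m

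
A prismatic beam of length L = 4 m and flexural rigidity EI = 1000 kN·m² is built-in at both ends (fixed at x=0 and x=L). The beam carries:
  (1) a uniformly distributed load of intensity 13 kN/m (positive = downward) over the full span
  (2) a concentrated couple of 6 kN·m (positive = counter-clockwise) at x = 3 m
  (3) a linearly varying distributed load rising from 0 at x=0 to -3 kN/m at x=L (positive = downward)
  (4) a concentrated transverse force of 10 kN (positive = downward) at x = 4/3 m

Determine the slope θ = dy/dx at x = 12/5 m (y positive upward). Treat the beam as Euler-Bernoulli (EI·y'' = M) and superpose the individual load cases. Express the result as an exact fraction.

Load 1 — uniform load w=13 kN/m over full span:
  θ_1 = -wx(L-x)(L-2x)/(12EI) = -13·(12/5)·(4-(12/5))·(4-2·(12/5))/(12·1000) = 52/15625 rad
Load 2 — applied couple M₀=6 kN·m at a=3 m (b=L-a=1):
  θ_2 = (R_Ax²/2 - M_Ax)/EI  [x≤a] with R_A=27/16, M_A=15/8 = ((27/16)·(12/5)²/2 - (15/8)·(12/5))/1000 = 9/25000 rad
Load 3 — triangular load w₀=-3 kN/m (0→w₀ over full span):
  θ_3 = -w₀(2x(L-x)(L-2x)(x+2L)+x²(L-x)²)/(120LEI) = -(-3)·(2·(12/5)·(4-(12/5))·(4-2·(12/5))·((12/5)+2·4)+(12/5)²·(4-(12/5))²)/(120·4·1000) = -24/78125 rad
Load 4 — point force P=10 kN at a=4/3 m (b=L-a=8/3):
  θ_4 = Pa²(L-x)(2bL-(3b+a)(L-x))/(2L³EI)  [x>a] = 10·(4/3)²·(4-(12/5))·(2·(8/3)·4-(3·(8/3)+(4/3))·(4-(12/5)))/(2·4³·1000) = 8/5625 rad
Superposition: θ = Σ θ_i = 27017/5625000 rad ≈ 0.004803 rad

θ(12/5) = 27017/5625000 rad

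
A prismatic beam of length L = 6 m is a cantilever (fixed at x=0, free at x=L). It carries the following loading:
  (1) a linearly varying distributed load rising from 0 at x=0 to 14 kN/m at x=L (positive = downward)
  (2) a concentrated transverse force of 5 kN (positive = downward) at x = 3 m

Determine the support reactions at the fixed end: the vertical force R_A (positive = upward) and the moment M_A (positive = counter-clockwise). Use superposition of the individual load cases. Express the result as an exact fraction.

R_A = 47 kN, M_A = 183 kN·m

Load 1 — triangular load w₀=14 kN/m (0→w₀ over full span):
  R_A = w₀L/2 = 14·6/2 = 42 kN
  M_A = w₀L²/3 = 14·6²/3 = 168 kN·m
Load 2 — point force P=5 kN at a=3 m (b=L-a=3):
  R_A = P = 5 kN
  M_A = Pa = 5·3 = 15 kN·m
Superposition: R_A = 47 kN, M_A = 183 kN·m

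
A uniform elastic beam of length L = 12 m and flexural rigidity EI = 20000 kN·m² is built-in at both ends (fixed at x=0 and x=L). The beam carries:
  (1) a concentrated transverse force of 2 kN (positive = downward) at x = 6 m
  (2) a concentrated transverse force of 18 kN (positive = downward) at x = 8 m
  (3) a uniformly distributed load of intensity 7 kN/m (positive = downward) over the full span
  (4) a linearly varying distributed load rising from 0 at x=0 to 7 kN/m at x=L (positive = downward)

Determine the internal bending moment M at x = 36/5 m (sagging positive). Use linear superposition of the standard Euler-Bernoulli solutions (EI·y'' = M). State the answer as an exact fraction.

Load 1 — point force P=2 kN at a=6 m (b=L-a=6):
  M_1 = Pa²(a+3b)(L-x)/L³ - Pa²b/L²  [x>a] = 2·6²·(6+3·6)·(12-(36/5))/12³ - 2·6²·6/12² = 9/5 kN·m
Load 2 — point force P=18 kN at a=8 m (b=L-a=4):
  M_2 = Pb²(3a+b)x/L³ - Pab²/L²  [x≤a] = 18·4²·(3·8+4)·(36/5)/12³ - 18·8·4²/12² = 88/5 kN·m
Load 3 — uniform load w=7 kN/m over full span:
  M_3 = wLx/2 - wL²/12 - wx²/2 = 7·12·(36/5)/2 - 7·12²/12 - 7·(36/5)²/2 = 924/25 kN·m
Load 4 — triangular load w₀=7 kN/m (0→w₀ over full span):
  M_4 = 3w₀Lx/20 - w₀L²/30 - w₀x³/(6L) = 3·7·12·(36/5)/20 - 7·12²/30 - 7·(36/5)³/(6·12) = 2604/125 kN·m
Superposition: M = Σ M_i = 9649/125 kN·m ≈ 77.192000 kN·m

M(36/5) = 9649/125 kN·m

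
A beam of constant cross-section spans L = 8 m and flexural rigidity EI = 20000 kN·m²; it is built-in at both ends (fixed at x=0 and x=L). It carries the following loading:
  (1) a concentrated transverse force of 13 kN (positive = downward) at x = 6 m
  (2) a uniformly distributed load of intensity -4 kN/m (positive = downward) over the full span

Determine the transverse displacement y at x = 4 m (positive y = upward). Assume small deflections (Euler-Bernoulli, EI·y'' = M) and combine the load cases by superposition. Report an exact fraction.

y(4) = 19/15000 m

Load 1 — point force P=13 kN at a=6 m (b=L-a=2):
  y_1 = -Pb²x²(3aL-(3a+b)x)/(6L³EI)  [x≤a] = -13·2²·4²·(3·6·8-(3·6+2)·4)/(6·8³·20000) = -13/15000 m
Load 2 — uniform load w=-4 kN/m over full span:
  y_2 = -wx²(L-x)²/(24EI) = -(-4)·4²·(8-4)²/(24·20000) = 4/1875 m
Superposition: y = Σ y_i = 19/15000 m ≈ 0.001267 m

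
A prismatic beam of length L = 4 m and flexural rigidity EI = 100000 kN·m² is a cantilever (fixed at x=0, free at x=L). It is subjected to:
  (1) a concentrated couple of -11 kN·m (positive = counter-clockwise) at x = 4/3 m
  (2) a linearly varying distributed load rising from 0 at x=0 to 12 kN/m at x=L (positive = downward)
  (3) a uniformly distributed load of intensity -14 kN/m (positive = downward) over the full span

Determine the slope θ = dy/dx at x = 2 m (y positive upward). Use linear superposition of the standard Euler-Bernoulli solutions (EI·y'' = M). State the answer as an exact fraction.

θ(2) = 17/50000 rad

Load 1 — applied couple M₀=-11 kN·m at a=4/3 m (b=L-a=8/3):
  θ_1 = M₀a/EI  [x>a] = (-11)·(4/3)/100000 = -11/75000 rad
Load 2 — triangular load w₀=12 kN/m (0→w₀ over full span):
  θ_2 = (w₀Lx²/4-w₀L²x/3-w₀x⁴/(24L))/EI = (12·4·2²/4-12·4²·2/3-12·2⁴/(24·4))/100000 = -41/50000 rad
Load 3 — uniform load w=-14 kN/m over full span:
  θ_3 = -wx(x²-3Lx+3L²)/(6EI) = -(-14)·2·(2²-3·4·2+3·4²)/(6·100000) = 49/37500 rad
Superposition: θ = Σ θ_i = 17/50000 rad ≈ 0.000340 rad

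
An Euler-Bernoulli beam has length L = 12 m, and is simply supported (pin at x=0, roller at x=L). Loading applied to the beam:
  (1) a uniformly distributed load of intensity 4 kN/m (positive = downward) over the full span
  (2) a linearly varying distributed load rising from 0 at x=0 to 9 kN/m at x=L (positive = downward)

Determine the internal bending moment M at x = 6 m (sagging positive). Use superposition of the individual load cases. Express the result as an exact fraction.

Load 1 — uniform load w=4 kN/m over full span:
  M_1 = wx(L-x)/2 = 4·6·(12-6)/2 = 72 kN·m
Load 2 — triangular load w₀=9 kN/m (0→w₀ over full span):
  M_2 = w₀Lx/6 - w₀x³/(6L) = 9·12·6/6 - 9·6³/(6·12) = 81 kN·m
Superposition: M = Σ M_i = 153 kN·m ≈ 153.000000 kN·m

M(6) = 153 kN·m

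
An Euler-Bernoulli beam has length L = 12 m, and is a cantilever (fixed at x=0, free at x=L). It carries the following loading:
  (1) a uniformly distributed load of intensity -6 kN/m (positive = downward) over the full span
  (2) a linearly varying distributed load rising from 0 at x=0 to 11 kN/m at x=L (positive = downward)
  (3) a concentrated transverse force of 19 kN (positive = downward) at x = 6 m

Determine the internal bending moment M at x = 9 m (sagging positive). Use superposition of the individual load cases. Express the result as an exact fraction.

Load 1 — uniform load w=-6 kN/m over full span:
  M_1 = -w(L-x)²/2 = -(-6)·(12-9)²/2 = 27 kN·m
Load 2 — triangular load w₀=11 kN/m (0→w₀ over full span):
  M_2 = w₀Lx/2 - w₀L²/3 - w₀x³/(6L) = 11·12·9/2 - 11·12²/3 - 11·9³/(6·12) = -363/8 kN·m
Load 3 — point force P=19 kN at a=6 m (b=L-a=6):
  M_3 = 0  [x>a] = 0 kN·m
Superposition: M = Σ M_i = -147/8 kN·m ≈ -18.375000 kN·m

M(9) = -147/8 kN·m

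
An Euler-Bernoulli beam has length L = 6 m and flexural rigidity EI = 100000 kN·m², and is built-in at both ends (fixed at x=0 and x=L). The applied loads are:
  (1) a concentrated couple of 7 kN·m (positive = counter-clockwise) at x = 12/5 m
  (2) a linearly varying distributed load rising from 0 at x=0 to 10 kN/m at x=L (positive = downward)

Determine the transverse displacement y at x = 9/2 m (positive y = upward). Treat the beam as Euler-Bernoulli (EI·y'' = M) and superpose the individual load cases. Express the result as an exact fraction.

y(9/2) = -11349/128000000 m

Load 1 — applied couple M₀=7 kN·m at a=12/5 m (b=L-a=18/5):
  y_1 = (R_Ax³/6 - M_Ax²/2 - M₀(x-a)²/2)/EI  [x>a] with R_A=42/25, M_A=21/25 = ((42/25)·(9/2)³/6 - (21/25)·(9/2)²/2 - 7·((9/2)-(12/5))²/2)/100000 = 63/4000000 m
Load 2 — triangular load w₀=10 kN/m (0→w₀ over full span):
  y_2 = -w₀x²(L-x)²(x+2L)/(120LEI) = -10·(9/2)²·(6-(9/2))²·((9/2)+2·6)/(120·6·100000) = -2673/25600000 m
Superposition: y = Σ y_i = -11349/128000000 m ≈ -0.000089 m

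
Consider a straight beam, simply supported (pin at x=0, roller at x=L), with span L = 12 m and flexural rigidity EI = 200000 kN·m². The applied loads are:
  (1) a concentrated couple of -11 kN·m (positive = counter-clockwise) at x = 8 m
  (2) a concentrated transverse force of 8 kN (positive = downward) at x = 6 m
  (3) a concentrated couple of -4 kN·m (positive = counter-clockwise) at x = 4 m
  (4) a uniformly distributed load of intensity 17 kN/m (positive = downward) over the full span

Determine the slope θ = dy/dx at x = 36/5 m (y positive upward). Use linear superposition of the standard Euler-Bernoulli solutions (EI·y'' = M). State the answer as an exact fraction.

Load 1 — applied couple M₀=-11 kN·m at a=8 m (b=L-a=4):
  θ_1 = (M₀x²/(2L)+C₁)/EI  [x≤a] with C₁=M₀(3b²-L²)/(6L)=44/3 = ((-11)·(36/5)²/(2·12)+(44/3))/200000 = -341/7500000 rad
Load 2 — point force P=8 kN at a=6 m (b=L-a=6):
  θ_2 = -Pa(2L²-6Lx+3x²+a²)/(6LEI)  [x>a] = -8·6·(2·12²-6·12·(36/5)+3·(36/5)²+6²)/(6·12·200000) = 81/625000 rad
Load 3 — applied couple M₀=-4 kN·m at a=4 m (b=L-a=8):
  θ_3 = (M₀x²/(2L)-M₀(x-a)+C₁)/EI  [x>a] with C₁=M₀(3b²-L²)/(6L)=-8/3 = ((-4)·(36/5)²/(2·12)-(-4)·((36/5)-4)+(-8/3))/200000 = 7/937500 rad
Load 4 — uniform load w=17 kN/m over full span:
  θ_4 = -w(L³-6Lx²+4x³)/(24EI) = -17·(12³-6·12·(36/5)²+4·(36/5)³)/(24·200000) = 5661/3125000 rad
Superposition: θ = Σ θ_i = 23789/12500000 rad ≈ 0.001903 rad

θ(36/5) = 23789/12500000 rad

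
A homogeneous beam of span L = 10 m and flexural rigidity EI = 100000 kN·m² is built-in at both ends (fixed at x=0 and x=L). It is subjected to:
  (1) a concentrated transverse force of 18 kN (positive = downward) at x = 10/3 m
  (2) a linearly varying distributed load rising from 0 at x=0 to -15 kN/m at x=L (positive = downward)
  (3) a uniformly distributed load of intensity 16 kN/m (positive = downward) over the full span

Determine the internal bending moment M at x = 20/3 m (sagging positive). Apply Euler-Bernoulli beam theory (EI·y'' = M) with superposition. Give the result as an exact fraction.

Load 1 — point force P=18 kN at a=10/3 m (b=L-a=20/3):
  M_1 = Pa²(a+3b)(L-x)/L³ - Pa²b/L²  [x>a] = 18·(10/3)²·((10/3)+3·(20/3))·(10-(20/3))/10³ - 18·(10/3)²·(20/3)/10² = 20/9 kN·m
Load 2 — triangular load w₀=-15 kN/m (0→w₀ over full span):
  M_2 = 3w₀Lx/20 - w₀L²/30 - w₀x³/(6L) = 3·(-15)·10·(20/3)/20 - (-15)·10²/30 - (-15)·(20/3)³/(6·10) = -700/27 kN·m
Load 3 — uniform load w=16 kN/m over full span:
  M_3 = wLx/2 - wL²/12 - wx²/2 = 16·10·(20/3)/2 - 16·10²/12 - 16·(20/3)²/2 = 400/9 kN·m
Superposition: M = Σ M_i = 560/27 kN·m ≈ 20.740741 kN·m

M(20/3) = 560/27 kN·m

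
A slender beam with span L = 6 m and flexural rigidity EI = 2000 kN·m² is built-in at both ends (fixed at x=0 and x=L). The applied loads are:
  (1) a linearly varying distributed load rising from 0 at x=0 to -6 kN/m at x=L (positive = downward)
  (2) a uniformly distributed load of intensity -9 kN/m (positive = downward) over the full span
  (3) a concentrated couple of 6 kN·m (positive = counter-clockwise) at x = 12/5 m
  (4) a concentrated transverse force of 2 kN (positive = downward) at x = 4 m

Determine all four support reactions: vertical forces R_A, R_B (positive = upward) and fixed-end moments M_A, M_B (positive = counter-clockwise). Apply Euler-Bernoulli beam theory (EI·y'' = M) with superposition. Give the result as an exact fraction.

Load 1 — triangular load w₀=-6 kN/m (0→w₀ over full span):
  R_A = 3w₀L/20 = 3·(-6)·6/20 = -27/5 kN
  M_A = w₀L²/30 = (-6)·6²/30 = -36/5 kN·m
  R_B = 7w₀L/20 = 7·(-6)·6/20 = -63/5 kN
  M_B = -w₀L²/20 = -(-6)·6²/20 = 54/5 kN·m
Load 2 — uniform load w=-9 kN/m over full span:
  R_A = wL/2 = (-9)·6/2 = -27 kN
  M_A = wL²/12 = (-9)·6²/12 = -27 kN·m
  R_B = wL/2 = (-9)·6/2 = -27 kN
  M_B = -wL²/12 = -(-9)·6²/12 = 27 kN·m
Load 3 — applied couple M₀=6 kN·m at a=12/5 m (b=L-a=18/5):
  R_A = 6M₀ab/L³ = 6·6·(12/5)·(18/5)/6³ = 36/25 kN
  M_A = M₀b(2a-b)/L² = 6·(18/5)·(2·(12/5)-(18/5))/6² = 18/25 kN·m
  R_B = -6M₀ab/L³ = -6·6·(12/5)·(18/5)/6³ = -36/25 kN
  M_B = M₀a(2b-a)/L² = 6·(12/5)·(2·(18/5)-(12/5))/6² = 48/25 kN·m
Load 4 — point force P=2 kN at a=4 m (b=L-a=2):
  R_A = Pb²(3a+b)/L³ = 2·2²·(3·4+2)/6³ = 14/27 kN
  M_A = Pab²/L² = 2·4·2²/6² = 8/9 kN·m
  R_B = Pa²(a+3b)/L³ = 2·4²·(4+3·2)/6³ = 40/27 kN
  M_B = -Pa²b/L² = -2·4²·2/6² = -16/9 kN·m
Superposition: R_A = -20548/675 kN, M_A = -7333/225 kN·m, R_B = -26702/675 kN, M_B = 8537/225 kN·m

R_A = -20548/675 kN, M_A = -7333/225 kN·m, R_B = -26702/675 kN, M_B = 8537/225 kN·m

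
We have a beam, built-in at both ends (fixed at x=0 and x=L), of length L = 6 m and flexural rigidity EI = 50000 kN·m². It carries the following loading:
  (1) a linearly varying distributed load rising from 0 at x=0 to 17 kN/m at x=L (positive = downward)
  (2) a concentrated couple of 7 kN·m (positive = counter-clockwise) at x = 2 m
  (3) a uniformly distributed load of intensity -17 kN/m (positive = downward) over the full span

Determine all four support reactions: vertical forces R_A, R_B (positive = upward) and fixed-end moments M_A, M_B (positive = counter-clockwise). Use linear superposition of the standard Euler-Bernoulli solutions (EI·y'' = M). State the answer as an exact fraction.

R_A = -3073/90 kN, M_A = -153/5 kN·m, R_B = -1517/90 kN, M_B = 341/15 kN·m

Load 1 — triangular load w₀=17 kN/m (0→w₀ over full span):
  R_A = 3w₀L/20 = 3·17·6/20 = 153/10 kN
  M_A = w₀L²/30 = 17·6²/30 = 102/5 kN·m
  R_B = 7w₀L/20 = 7·17·6/20 = 357/10 kN
  M_B = -w₀L²/20 = -17·6²/20 = -153/5 kN·m
Load 2 — applied couple M₀=7 kN·m at a=2 m (b=L-a=4):
  R_A = 6M₀ab/L³ = 6·7·2·4/6³ = 14/9 kN
  M_A = M₀b(2a-b)/L² = 7·4·(2·2-4)/6² = 0 kN·m
  R_B = -6M₀ab/L³ = -6·7·2·4/6³ = -14/9 kN
  M_B = M₀a(2b-a)/L² = 7·2·(2·4-2)/6² = 7/3 kN·m
Load 3 — uniform load w=-17 kN/m over full span:
  R_A = wL/2 = (-17)·6/2 = -51 kN
  M_A = wL²/12 = (-17)·6²/12 = -51 kN·m
  R_B = wL/2 = (-17)·6/2 = -51 kN
  M_B = -wL²/12 = -(-17)·6²/12 = 51 kN·m
Superposition: R_A = -3073/90 kN, M_A = -153/5 kN·m, R_B = -1517/90 kN, M_B = 341/15 kN·m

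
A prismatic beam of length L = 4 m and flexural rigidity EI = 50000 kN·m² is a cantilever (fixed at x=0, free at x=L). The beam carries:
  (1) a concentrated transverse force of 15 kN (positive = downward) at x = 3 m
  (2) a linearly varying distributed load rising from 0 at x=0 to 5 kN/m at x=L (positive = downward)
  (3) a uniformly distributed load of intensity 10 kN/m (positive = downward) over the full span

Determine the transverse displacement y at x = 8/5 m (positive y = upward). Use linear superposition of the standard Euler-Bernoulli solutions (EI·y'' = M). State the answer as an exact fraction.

Load 1 — point force P=15 kN at a=3 m (b=L-a=1):
  y_1 = -Px²(3a-x)/(6EI)  [x≤a] = -15·(8/5)²·(3·3-(8/5))/(6·50000) = -74/78125 m
Load 2 — triangular load w₀=5 kN/m (0→w₀ over full span):
  y_2 = (w₀Lx³/12-w₀L²x²/6-w₀x⁵/(120L))/EI = (5·4·(8/5)³/12-5·4²·(8/5)²/6-5·(8/5)⁵/(120·4))/50000 = -16064/29296875 m
Load 3 — uniform load w=10 kN/m over full span:
  y_3 = -wx²(x²-4Lx+6L²)/(24EI) = -10·(8/5)²·((8/5)²-4·4·(8/5)+6·4²)/(24·50000) = -608/390625 m
Superposition: y = Σ y_i = -89414/29296875 m ≈ -0.003052 m

y(8/5) = -89414/29296875 m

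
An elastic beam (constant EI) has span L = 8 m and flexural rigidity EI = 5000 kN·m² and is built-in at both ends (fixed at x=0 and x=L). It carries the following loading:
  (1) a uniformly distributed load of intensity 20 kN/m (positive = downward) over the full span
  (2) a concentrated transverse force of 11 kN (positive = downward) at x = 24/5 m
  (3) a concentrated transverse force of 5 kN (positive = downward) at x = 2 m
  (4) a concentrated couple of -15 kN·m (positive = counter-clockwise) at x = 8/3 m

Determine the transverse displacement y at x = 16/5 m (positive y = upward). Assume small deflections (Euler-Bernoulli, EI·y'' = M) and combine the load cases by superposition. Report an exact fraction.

y(16/5) = -2782447/58593750 m

Load 1 — uniform load w=20 kN/m over full span:
  y_1 = -wx²(L-x)²/(24EI) = -20·(16/5)²·(8-(16/5))²/(24·5000) = -3072/78125 m
Load 2 — point force P=11 kN at a=24/5 m (b=L-a=16/5):
  y_2 = -Pb²x²(3aL-(3a+b)x)/(6L³EI)  [x≤a] = -11·(16/5)²·(16/5)²·(3·(24/5)·8-(3·(24/5)+(16/5))·(16/5))/(6·8³·5000) = -129536/29296875 m
Load 3 — point force P=5 kN at a=2 m (b=L-a=6):
  y_3 = -Pa²(L-x)²(3bL-(3b+a)(L-x))/(6L³EI)  [x>a] = -5·2²·(8-(16/5))²·(3·6·8-(3·6+2)·(8-(16/5)))/(6·8³·5000) = -9/6250 m
Load 4 — applied couple M₀=-15 kN·m at a=8/3 m (b=L-a=16/3):
  y_4 = (R_Ax³/6 - M_Ax²/2 - M₀(x-a)²/2)/EI  [x>a] with R_A=-5/2, M_A=0 = ((-5/2)·(16/5)³/6 - 0·(16/5)²/2 - (-15)·((16/5)-(8/3))²/2)/5000 = -36/15625 m
Superposition: y = Σ y_i = -2782447/58593750 m ≈ -0.047487 m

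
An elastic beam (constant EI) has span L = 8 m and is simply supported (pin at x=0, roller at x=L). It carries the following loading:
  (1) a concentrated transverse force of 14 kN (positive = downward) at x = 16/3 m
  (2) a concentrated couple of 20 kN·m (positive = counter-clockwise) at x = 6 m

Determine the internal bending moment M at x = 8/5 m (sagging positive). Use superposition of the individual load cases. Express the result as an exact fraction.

M(8/5) = 172/15 kN·m

Load 1 — point force P=14 kN at a=16/3 m (b=L-a=8/3):
  M_1 = Pbx/L  [x≤a] = 14·(8/3)·(8/5)/8 = 112/15 kN·m
Load 2 — applied couple M₀=20 kN·m at a=6 m (b=L-a=2):
  M_2 = M₀x/L  [x≤a] = 20·(8/5)/8 = 4 kN·m
Superposition: M = Σ M_i = 172/15 kN·m ≈ 11.466667 kN·m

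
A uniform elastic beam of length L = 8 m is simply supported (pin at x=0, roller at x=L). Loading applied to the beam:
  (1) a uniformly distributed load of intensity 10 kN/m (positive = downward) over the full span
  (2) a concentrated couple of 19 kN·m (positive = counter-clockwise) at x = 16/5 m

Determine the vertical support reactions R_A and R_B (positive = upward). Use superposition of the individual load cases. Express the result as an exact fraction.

R_A = 339/8 kN, R_B = 301/8 kN

Load 1 — uniform load w=10 kN/m over full span:
  R_A = wL/2 = 10·8/2 = 40 kN
  R_B = wL/2 = 10·8/2 = 40 kN
Load 2 — applied couple M₀=19 kN·m at a=16/5 m (b=L-a=24/5):
  R_A = M₀/L = 19/8 kN
  R_B = -M₀/L = -19/8 kN
Superposition: R_A = 339/8 kN, R_B = 301/8 kN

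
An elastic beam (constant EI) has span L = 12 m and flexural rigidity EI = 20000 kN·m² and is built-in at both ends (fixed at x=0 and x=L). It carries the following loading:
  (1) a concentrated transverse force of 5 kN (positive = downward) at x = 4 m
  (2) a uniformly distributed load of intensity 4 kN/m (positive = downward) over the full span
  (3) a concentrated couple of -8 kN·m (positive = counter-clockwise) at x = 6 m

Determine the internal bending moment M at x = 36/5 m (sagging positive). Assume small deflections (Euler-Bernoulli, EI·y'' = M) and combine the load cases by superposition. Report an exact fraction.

Load 1 — point force P=5 kN at a=4 m (b=L-a=8):
  M_1 = Pa²(a+3b)(L-x)/L³ - Pa²b/L²  [x>a] = 5·4²·(4+3·8)·(12-(36/5))/12³ - 5·4²·8/12² = 16/9 kN·m
Load 2 — uniform load w=4 kN/m over full span:
  M_2 = wLx/2 - wL²/12 - wx²/2 = 4·12·(36/5)/2 - 4·12²/12 - 4·(36/5)²/2 = 528/25 kN·m
Load 3 — applied couple M₀=-8 kN·m at a=6 m (b=L-a=6):
  M_3 = R_Ax - M_A - M₀  [x>a] with R_A=-1, M_A=-2 = (-1)·(36/5) - (-2) - (-8) = 14/5 kN·m
Superposition: M = Σ M_i = 5782/225 kN·m ≈ 25.697778 kN·m

M(36/5) = 5782/225 kN·m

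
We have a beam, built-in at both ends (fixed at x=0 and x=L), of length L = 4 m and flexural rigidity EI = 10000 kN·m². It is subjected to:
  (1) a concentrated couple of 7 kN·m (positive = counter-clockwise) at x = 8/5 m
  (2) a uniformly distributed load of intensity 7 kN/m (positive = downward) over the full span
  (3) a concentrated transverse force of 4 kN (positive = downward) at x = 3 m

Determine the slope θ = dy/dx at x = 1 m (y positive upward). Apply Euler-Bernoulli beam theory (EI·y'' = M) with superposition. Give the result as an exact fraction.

θ(1) = -1407/4000000 rad

Load 1 — applied couple M₀=7 kN·m at a=8/5 m (b=L-a=12/5):
  θ_1 = (R_Ax²/2 - M_Ax)/EI  [x≤a] with R_A=63/25, M_A=21/25 = ((63/25)·1²/2 - (21/25)·1)/10000 = 21/500000 rad
Load 2 — uniform load w=7 kN/m over full span:
  θ_2 = -wx(L-x)(L-2x)/(12EI) = -7·1·(4-1)·(4-2·1)/(12·10000) = -7/20000 rad
Load 3 — point force P=4 kN at a=3 m (b=L-a=1):
  θ_3 = -Pb²x(2aL-(3a+b)x)/(2L³EI)  [x≤a] = -4·1²·1·(2·3·4-(3·3+1)·1)/(2·4³·10000) = -7/160000 rad
Superposition: θ = Σ θ_i = -1407/4000000 rad ≈ -0.000352 rad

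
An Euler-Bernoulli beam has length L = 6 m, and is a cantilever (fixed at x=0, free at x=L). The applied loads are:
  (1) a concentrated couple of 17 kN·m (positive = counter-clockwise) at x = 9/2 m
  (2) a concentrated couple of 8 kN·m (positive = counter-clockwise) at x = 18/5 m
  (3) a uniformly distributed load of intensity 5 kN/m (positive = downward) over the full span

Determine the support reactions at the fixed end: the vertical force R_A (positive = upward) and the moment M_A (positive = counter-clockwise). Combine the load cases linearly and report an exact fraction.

R_A = 30 kN, M_A = 65 kN·m

Load 1 — applied couple M₀=17 kN·m at a=9/2 m (b=L-a=3/2):
  R_A = 0 kN
  M_A = -M₀ = -17 kN·m
Load 2 — applied couple M₀=8 kN·m at a=18/5 m (b=L-a=12/5):
  R_A = 0 kN
  M_A = -M₀ = -8 kN·m
Load 3 — uniform load w=5 kN/m over full span:
  R_A = wL = 5·6 = 30 kN
  M_A = wL²/2 = 5·6²/2 = 90 kN·m
Superposition: R_A = 30 kN, M_A = 65 kN·m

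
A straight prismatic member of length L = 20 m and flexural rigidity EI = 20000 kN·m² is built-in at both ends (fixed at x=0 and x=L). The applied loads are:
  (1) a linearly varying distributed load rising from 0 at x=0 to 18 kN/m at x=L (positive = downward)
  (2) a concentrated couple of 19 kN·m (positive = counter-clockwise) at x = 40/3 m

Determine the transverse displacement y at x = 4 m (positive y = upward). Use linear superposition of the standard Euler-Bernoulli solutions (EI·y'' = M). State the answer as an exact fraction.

y(4) = -39061/562500 m

Load 1 — triangular load w₀=18 kN/m (0→w₀ over full span):
  y_1 = -w₀x²(L-x)²(x+2L)/(120LEI) = -18·4²·(20-4)²·(4+2·20)/(120·20·20000) = -1056/15625 m
Load 2 — applied couple M₀=19 kN·m at a=40/3 m (b=L-a=20/3):
  y_2 = (R_Ax³/6 - M_Ax²/2)/EI  [x≤a] with R_A=19/15, M_A=19/3 = ((19/15)·4³/6 - (19/3)·4²/2)/20000 = -209/112500 m
Superposition: y = Σ y_i = -39061/562500 m ≈ -0.069442 m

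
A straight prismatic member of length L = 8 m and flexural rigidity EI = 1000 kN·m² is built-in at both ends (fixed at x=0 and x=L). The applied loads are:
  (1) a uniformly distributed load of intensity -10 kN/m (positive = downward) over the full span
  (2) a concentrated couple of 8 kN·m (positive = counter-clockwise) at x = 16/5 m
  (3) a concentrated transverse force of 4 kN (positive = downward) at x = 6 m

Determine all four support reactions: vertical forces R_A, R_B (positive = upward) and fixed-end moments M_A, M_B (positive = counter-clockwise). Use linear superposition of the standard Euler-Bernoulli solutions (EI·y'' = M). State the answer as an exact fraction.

R_A = -7587/200 kN, M_A = -7631/150 kN·m, R_B = -7613/200 kN, M_B = 7709/150 kN·m

Load 1 — uniform load w=-10 kN/m over full span:
  R_A = wL/2 = (-10)·8/2 = -40 kN
  M_A = wL²/12 = (-10)·8²/12 = -160/3 kN·m
  R_B = wL/2 = (-10)·8/2 = -40 kN
  M_B = -wL²/12 = -(-10)·8²/12 = 160/3 kN·m
Load 2 — applied couple M₀=8 kN·m at a=16/5 m (b=L-a=24/5):
  R_A = 6M₀ab/L³ = 6·8·(16/5)·(24/5)/8³ = 36/25 kN
  M_A = M₀b(2a-b)/L² = 8·(24/5)·(2·(16/5)-(24/5))/8² = 24/25 kN·m
  R_B = -6M₀ab/L³ = -6·8·(16/5)·(24/5)/8³ = -36/25 kN
  M_B = M₀a(2b-a)/L² = 8·(16/5)·(2·(24/5)-(16/5))/8² = 64/25 kN·m
Load 3 — point force P=4 kN at a=6 m (b=L-a=2):
  R_A = Pb²(3a+b)/L³ = 4·2²·(3·6+2)/8³ = 5/8 kN
  M_A = Pab²/L² = 4·6·2²/8² = 3/2 kN·m
  R_B = Pa²(a+3b)/L³ = 4·6²·(6+3·2)/8³ = 27/8 kN
  M_B = -Pa²b/L² = -4·6²·2/8² = -9/2 kN·m
Superposition: R_A = -7587/200 kN, M_A = -7631/150 kN·m, R_B = -7613/200 kN, M_B = 7709/150 kN·m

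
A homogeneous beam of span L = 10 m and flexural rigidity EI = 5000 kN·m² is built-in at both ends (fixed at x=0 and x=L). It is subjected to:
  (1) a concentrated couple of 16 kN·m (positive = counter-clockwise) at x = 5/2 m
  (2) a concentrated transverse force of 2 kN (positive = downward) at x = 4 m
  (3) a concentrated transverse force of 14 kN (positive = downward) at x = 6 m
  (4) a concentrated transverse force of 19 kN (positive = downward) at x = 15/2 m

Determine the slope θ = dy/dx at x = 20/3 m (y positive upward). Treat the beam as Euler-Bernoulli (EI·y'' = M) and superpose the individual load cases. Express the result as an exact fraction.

θ(20/3) = 6919/1800000 rad

Load 1 — applied couple M₀=16 kN·m at a=5/2 m (b=L-a=15/2):
  θ_1 = (R_Ax²/2 - M_Ax - M₀(x-a))/EI  [x>a] with R_A=9/5, M_A=-3 = ((9/5)·(20/3)²/2 - (-3)·(20/3) - 16·((20/3)-(5/2)))/5000 = -1/750 rad
Load 2 — point force P=2 kN at a=4 m (b=L-a=6):
  θ_2 = Pa²(L-x)(2bL-(3b+a)(L-x))/(2L³EI)  [x>a] = 2·4²·(10-(20/3))·(2·6·10-(3·6+4)·(10-(20/3)))/(2·10³·5000) = 14/28125 rad
Load 3 — point force P=14 kN at a=6 m (b=L-a=4):
  θ_3 = Pa²(L-x)(2bL-(3b+a)(L-x))/(2L³EI)  [x>a] = 14·6²·(10-(20/3))·(2·4·10-(3·4+6)·(10-(20/3)))/(2·10³·5000) = 21/6250 rad
Load 4 — point force P=19 kN at a=15/2 m (b=L-a=5/2):
  θ_4 = -Pb²x(2aL-(3a+b)x)/(2L³EI)  [x≤a] = -19·(5/2)²·(20/3)·(2·(15/2)·10-(3·(15/2)+(5/2))·(20/3))/(2·10³·5000) = 19/14400 rad
Superposition: θ = Σ θ_i = 6919/1800000 rad ≈ 0.003844 rad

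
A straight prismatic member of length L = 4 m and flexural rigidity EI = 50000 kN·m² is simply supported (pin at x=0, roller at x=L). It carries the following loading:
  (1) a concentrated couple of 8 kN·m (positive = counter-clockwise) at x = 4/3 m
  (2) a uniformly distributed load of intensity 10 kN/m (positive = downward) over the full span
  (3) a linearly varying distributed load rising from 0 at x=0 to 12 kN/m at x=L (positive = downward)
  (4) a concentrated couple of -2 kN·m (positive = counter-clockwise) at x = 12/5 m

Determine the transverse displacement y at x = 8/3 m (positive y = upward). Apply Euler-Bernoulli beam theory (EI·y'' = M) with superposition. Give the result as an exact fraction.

Load 1 — applied couple M₀=8 kN·m at a=4/3 m (b=L-a=8/3):
  y_1 = (M₀x³/(6L)-M₀(x-a)²/2+C₁x)/EI  [x>a] with C₁=M₀(3b²-L²)/(6L)=16/9 = (8·(8/3)³/(6·4)-8·((8/3)-(4/3))²/2+(16/9)·(8/3))/50000 = 4/50625 m
Load 2 — uniform load w=10 kN/m over full span:
  y_2 = -wx(L³-2Lx²+x³)/(24EI) = -10·(8/3)·(4³-2·4·(8/3)²+(8/3)³)/(24·50000) = -88/151875 m
Load 3 — triangular load w₀=12 kN/m (0→w₀ over full span):
  y_3 = -w₀x(7L⁴-10L²x²+3x⁴)/(360LEI) = -12·(8/3)·(7·4⁴-10·4²·(8/3)²+3·(8/3)⁴)/(360·4·50000) = -272/759375 m
Load 4 — applied couple M₀=-2 kN·m at a=12/5 m (b=L-a=8/5):
  y_4 = (M₀x³/(6L)-M₀(x-a)²/2+C₁x)/EI  [x>a] with C₁=M₀(3b²-L²)/(6L)=52/75 = ((-2)·(8/3)³/(6·4)-(-2)·((8/3)-(12/5))²/2+(52/75)·(8/3))/50000 = 43/6328125 m
Superposition: y = Σ y_i = -16171/18984375 m ≈ -0.000852 m

y(8/3) = -16171/18984375 m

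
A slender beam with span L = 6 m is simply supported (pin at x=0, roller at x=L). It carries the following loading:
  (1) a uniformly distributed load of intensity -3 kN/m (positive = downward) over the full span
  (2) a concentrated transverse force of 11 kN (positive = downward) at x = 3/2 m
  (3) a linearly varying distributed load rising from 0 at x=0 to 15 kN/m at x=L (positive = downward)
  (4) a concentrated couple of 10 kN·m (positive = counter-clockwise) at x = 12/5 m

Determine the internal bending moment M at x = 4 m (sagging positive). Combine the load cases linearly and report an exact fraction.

Load 1 — uniform load w=-3 kN/m over full span:
  M_1 = wx(L-x)/2 = (-3)·4·(6-4)/2 = -12 kN·m
Load 2 — point force P=11 kN at a=3/2 m (b=L-a=9/2):
  M_2 = Pa(L-x)/L  [x>a] = 11·(3/2)·(6-4)/6 = 11/2 kN·m
Load 3 — triangular load w₀=15 kN/m (0→w₀ over full span):
  M_3 = w₀Lx/6 - w₀x³/(6L) = 15·6·4/6 - 15·4³/(6·6) = 100/3 kN·m
Load 4 — applied couple M₀=10 kN·m at a=12/5 m (b=L-a=18/5):
  M_4 = M₀x/L - M₀  [x>a] = 10·4/6 - 10 = -10/3 kN·m
Superposition: M = Σ M_i = 47/2 kN·m ≈ 23.500000 kN·m

M(4) = 47/2 kN·m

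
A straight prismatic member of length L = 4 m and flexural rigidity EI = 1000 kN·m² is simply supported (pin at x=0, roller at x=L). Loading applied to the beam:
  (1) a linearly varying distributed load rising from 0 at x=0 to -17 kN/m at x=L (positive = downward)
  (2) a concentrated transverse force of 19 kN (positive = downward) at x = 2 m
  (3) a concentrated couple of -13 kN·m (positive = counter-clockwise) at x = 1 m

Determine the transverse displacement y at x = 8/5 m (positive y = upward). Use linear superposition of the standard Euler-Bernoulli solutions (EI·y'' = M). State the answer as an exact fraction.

y(8/5) = -213853/31250000 m

Load 1 — triangular load w₀=-17 kN/m (0→w₀ over full span):
  y_1 = -w₀x(7L⁴-10L²x²+3x⁴)/(360LEI) = -(-17)·(8/5)·(7·4⁴-10·4²·(8/5)²+3·(8/5)⁴)/(360·4·1000) = 155176/5859375 m
Load 2 — point force P=19 kN at a=2 m (b=L-a=2):
  y_2 = -Pbx(L²-b²-x²)/(6LEI)  [x≤a] = -19·2·(8/5)·(4²-2²-(8/5)²)/(6·4·1000) = -1121/46875 m
Load 3 — applied couple M₀=-13 kN·m at a=1 m (b=L-a=3):
  y_3 = (M₀x³/(6L)-M₀(x-a)²/2+C₁x)/EI  [x>a] with C₁=M₀(3b²-L²)/(6L)=-143/24 = ((-13)·(8/5)³/(6·4)-(-13)·((8/5)-1)²/2+(-143/24)·(8/5))/1000 = -2353/250000 m
Superposition: y = Σ y_i = -213853/31250000 m ≈ -0.006843 m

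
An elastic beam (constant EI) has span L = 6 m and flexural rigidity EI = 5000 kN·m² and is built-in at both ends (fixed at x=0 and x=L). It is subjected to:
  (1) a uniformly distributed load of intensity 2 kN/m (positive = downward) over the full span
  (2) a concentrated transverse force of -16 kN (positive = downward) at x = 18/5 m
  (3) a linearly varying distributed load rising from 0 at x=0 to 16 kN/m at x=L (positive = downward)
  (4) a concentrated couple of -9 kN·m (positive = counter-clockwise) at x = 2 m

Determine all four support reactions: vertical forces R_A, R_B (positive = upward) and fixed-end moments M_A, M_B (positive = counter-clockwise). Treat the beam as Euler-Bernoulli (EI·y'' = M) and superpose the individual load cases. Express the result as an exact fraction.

R_A = 1596/125 kN, M_A = 1998/125 kN·m, R_B = 3904/125 kN, M_B = -2997/125 kN·m

Load 1 — uniform load w=2 kN/m over full span:
  R_A = wL/2 = 2·6/2 = 6 kN
  M_A = wL²/12 = 2·6²/12 = 6 kN·m
  R_B = wL/2 = 2·6/2 = 6 kN
  M_B = -wL²/12 = -2·6²/12 = -6 kN·m
Load 2 — point force P=-16 kN at a=18/5 m (b=L-a=12/5):
  R_A = Pb²(3a+b)/L³ = (-16)·(12/5)²·(3·(18/5)+(12/5))/6³ = -704/125 kN
  M_A = Pab²/L² = (-16)·(18/5)·(12/5)²/6² = -1152/125 kN·m
  R_B = Pa²(a+3b)/L³ = (-16)·(18/5)²·((18/5)+3·(12/5))/6³ = -1296/125 kN
  M_B = -Pa²b/L² = -(-16)·(18/5)²·(12/5)/6² = 1728/125 kN·m
Load 3 — triangular load w₀=16 kN/m (0→w₀ over full span):
  R_A = 3w₀L/20 = 3·16·6/20 = 72/5 kN
  M_A = w₀L²/30 = 16·6²/30 = 96/5 kN·m
  R_B = 7w₀L/20 = 7·16·6/20 = 168/5 kN
  M_B = -w₀L²/20 = -16·6²/20 = -144/5 kN·m
Load 4 — applied couple M₀=-9 kN·m at a=2 m (b=L-a=4):
  R_A = 6M₀ab/L³ = 6·(-9)·2·4/6³ = -2 kN
  M_A = M₀b(2a-b)/L² = (-9)·4·(2·2-4)/6² = 0 kN·m
  R_B = -6M₀ab/L³ = -6·(-9)·2·4/6³ = 2 kN
  M_B = M₀a(2b-a)/L² = (-9)·2·(2·4-2)/6² = -3 kN·m
Superposition: R_A = 1596/125 kN, M_A = 1998/125 kN·m, R_B = 3904/125 kN, M_B = -2997/125 kN·m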